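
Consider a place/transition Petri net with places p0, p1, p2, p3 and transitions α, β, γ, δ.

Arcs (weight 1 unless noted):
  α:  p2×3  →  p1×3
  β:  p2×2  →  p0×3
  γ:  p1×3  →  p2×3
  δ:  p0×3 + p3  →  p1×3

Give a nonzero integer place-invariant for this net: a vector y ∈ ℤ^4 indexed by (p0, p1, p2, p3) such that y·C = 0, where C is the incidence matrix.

y = (p0:2, p1:3, p2:3, p3:3)

Incidence matrix C (rows=places, cols=transitions):
        α    β    γ    δ
   p0   0    3    0   -3
   p1   3    0   -3    3
   p2  -3   -2    3    0
   p3   0    0    0   -1

Candidate y = [2, 3, 3, 3]; check y·C column-wise:
  col α: 2·0 + 3·3 + 3·-3 + 3·0 = 0
  col β: 2·3 + 3·0 + 3·-2 + 3·0 = 0
  col γ: 2·0 + 3·-3 + 3·3 + 3·0 = 0
  col δ: 2·-3 + 3·3 + 3·0 + 3·-1 = 0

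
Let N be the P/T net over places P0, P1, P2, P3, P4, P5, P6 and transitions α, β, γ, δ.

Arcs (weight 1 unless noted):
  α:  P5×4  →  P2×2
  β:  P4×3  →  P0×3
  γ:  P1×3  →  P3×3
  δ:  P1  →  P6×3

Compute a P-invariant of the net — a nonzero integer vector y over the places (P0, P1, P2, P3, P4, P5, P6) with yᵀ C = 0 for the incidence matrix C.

y = (P0:1, P1:0, P2:0, P3:0, P4:1, P5:0, P6:0)

Incidence matrix C (rows=places, cols=transitions):
        α    β    γ    δ
   P0   0    3    0    0
   P1   0    0   -3   -1
   P2   2    0    0    0
   P3   0    0    3    0
   P4   0   -3    0    0
   P5  -4    0    0    0
   P6   0    0    0    3

Candidate y = [1, 0, 0, 0, 1, 0, 0]; check y·C column-wise:
  col α: 1·0 + 0·2 + 1·0 + 0·-4 = 0
  col β: 1·3 + 1·-3 = 0
  col γ: 1·0 + 0·-3 + 0·3 + 1·0 = 0
  col δ: 1·0 + 0·-1 + 1·0 + 0·3 = 0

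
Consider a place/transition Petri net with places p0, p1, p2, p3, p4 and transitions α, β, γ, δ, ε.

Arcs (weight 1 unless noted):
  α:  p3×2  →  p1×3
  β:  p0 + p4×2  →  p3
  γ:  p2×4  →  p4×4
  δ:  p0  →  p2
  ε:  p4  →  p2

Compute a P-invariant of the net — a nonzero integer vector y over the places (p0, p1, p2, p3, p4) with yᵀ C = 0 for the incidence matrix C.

Incidence matrix C (rows=places, cols=transitions):
        α    β    γ    δ    ε
   p0   0   -1    0   -1    0
   p1   3    0    0    0    0
   p2   0    0   -4    1    1
   p3  -2    1    0    0    0
   p4   0   -2    4    0   -1

Candidate y = [1, 2, 1, 3, 1]; check y·C column-wise:
  col α: 1·0 + 2·3 + 1·0 + 3·-2 + 1·0 = 0
  col β: 1·-1 + 2·0 + 1·0 + 3·1 + 1·-2 = 0
  col γ: 1·0 + 2·0 + 1·-4 + 3·0 + 1·4 = 0
  col δ: 1·-1 + 2·0 + 1·1 + 3·0 + 1·0 = 0
  col ε: 1·0 + 2·0 + 1·1 + 3·0 + 1·-1 = 0

y = (p0:1, p1:2, p2:1, p3:3, p4:1)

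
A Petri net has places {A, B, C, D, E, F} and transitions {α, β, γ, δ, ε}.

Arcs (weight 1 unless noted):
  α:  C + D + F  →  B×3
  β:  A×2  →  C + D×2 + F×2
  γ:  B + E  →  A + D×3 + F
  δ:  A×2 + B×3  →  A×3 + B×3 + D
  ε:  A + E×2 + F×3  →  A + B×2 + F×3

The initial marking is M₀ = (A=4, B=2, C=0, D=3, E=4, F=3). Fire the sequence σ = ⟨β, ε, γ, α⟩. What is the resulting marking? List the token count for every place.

step 1: fire β:  (A=4, B=2, C=0, D=3, E=4, F=3) → (A=2, B=2, C=1, D=5, E=4, F=5)
step 2: fire ε:  (A=2, B=2, C=1, D=5, E=4, F=5) → (A=2, B=4, C=1, D=5, E=2, F=5)
step 3: fire γ:  (A=2, B=4, C=1, D=5, E=2, F=5) → (A=3, B=3, C=1, D=8, E=1, F=6)
step 4: fire α:  (A=3, B=3, C=1, D=8, E=1, F=6) → (A=3, B=6, C=0, D=7, E=1, F=5)

(A=3, B=6, C=0, D=7, E=1, F=5)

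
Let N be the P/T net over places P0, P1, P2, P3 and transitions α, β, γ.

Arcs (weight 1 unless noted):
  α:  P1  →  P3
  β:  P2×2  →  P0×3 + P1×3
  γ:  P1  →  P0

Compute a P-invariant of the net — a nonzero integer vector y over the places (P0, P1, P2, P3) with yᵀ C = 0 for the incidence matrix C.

Incidence matrix C (rows=places, cols=transitions):
        α    β    γ
   P0   0    3    1
   P1  -1    3   -1
   P2   0   -2    0
   P3   1    0    0

Candidate y = [1, 1, 3, 1]; check y·C column-wise:
  col α: 1·0 + 1·-1 + 3·0 + 1·1 = 0
  col β: 1·3 + 1·3 + 3·-2 + 1·0 = 0
  col γ: 1·1 + 1·-1 + 3·0 + 1·0 = 0

y = (P0:1, P1:1, P2:3, P3:1)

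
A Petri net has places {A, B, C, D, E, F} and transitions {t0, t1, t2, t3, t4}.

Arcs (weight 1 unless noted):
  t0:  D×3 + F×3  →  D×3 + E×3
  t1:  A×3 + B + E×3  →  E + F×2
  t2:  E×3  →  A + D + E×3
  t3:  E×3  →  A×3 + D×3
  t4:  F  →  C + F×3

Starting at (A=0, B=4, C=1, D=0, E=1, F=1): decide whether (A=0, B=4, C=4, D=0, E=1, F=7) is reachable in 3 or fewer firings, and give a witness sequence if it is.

YES — reachable via ⟨t4, t4, t4⟩ (3 firings)

step 1: fire t4:  (A=0, B=4, C=1, D=0, E=1, F=1) → (A=0, B=4, C=2, D=0, E=1, F=3)
step 2: fire t4:  (A=0, B=4, C=2, D=0, E=1, F=3) → (A=0, B=4, C=3, D=0, E=1, F=5)
step 3: fire t4:  (A=0, B=4, C=3, D=0, E=1, F=5) → (A=0, B=4, C=4, D=0, E=1, F=7)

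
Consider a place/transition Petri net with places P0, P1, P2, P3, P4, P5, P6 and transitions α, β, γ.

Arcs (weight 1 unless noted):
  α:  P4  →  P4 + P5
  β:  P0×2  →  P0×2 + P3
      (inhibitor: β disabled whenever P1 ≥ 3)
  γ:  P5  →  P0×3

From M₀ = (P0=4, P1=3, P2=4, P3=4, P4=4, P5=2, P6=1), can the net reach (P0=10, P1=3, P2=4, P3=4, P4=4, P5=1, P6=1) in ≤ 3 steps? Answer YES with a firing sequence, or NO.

step 1: fire α:  (P0=4, P1=3, P2=4, P3=4, P4=4, P5=2, P6=1) → (P0=4, P1=3, P2=4, P3=4, P4=4, P5=3, P6=1)
step 2: fire γ:  (P0=4, P1=3, P2=4, P3=4, P4=4, P5=3, P6=1) → (P0=7, P1=3, P2=4, P3=4, P4=4, P5=2, P6=1)
step 3: fire γ:  (P0=7, P1=3, P2=4, P3=4, P4=4, P5=2, P6=1) → (P0=10, P1=3, P2=4, P3=4, P4=4, P5=1, P6=1)

YES — reachable via ⟨α, γ, γ⟩ (3 firings)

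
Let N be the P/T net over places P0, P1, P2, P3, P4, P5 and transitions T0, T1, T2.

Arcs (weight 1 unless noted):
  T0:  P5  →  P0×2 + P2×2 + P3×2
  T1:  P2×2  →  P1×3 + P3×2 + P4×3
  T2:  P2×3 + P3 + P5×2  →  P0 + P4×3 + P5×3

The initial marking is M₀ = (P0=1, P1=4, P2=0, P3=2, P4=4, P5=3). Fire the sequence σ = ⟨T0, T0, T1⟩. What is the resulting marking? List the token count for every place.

step 1: fire T0:  (P0=1, P1=4, P2=0, P3=2, P4=4, P5=3) → (P0=3, P1=4, P2=2, P3=4, P4=4, P5=2)
step 2: fire T0:  (P0=3, P1=4, P2=2, P3=4, P4=4, P5=2) → (P0=5, P1=4, P2=4, P3=6, P4=4, P5=1)
step 3: fire T1:  (P0=5, P1=4, P2=4, P3=6, P4=4, P5=1) → (P0=5, P1=7, P2=2, P3=8, P4=7, P5=1)

(P0=5, P1=7, P2=2, P3=8, P4=7, P5=1)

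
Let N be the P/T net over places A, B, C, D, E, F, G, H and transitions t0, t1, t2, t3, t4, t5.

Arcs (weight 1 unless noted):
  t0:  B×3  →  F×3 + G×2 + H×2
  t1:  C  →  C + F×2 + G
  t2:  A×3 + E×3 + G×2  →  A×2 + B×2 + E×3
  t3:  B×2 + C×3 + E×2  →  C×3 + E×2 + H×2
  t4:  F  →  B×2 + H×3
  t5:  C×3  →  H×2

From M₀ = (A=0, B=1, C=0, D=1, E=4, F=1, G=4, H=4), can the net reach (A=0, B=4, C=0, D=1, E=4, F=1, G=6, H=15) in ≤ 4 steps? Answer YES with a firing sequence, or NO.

YES — reachable via ⟨t4, t0, t4, t4⟩ (4 firings)

step 1: fire t4:  (A=0, B=1, C=0, D=1, E=4, F=1, G=4, H=4) → (A=0, B=3, C=0, D=1, E=4, F=0, G=4, H=7)
step 2: fire t0:  (A=0, B=3, C=0, D=1, E=4, F=0, G=4, H=7) → (A=0, B=0, C=0, D=1, E=4, F=3, G=6, H=9)
step 3: fire t4:  (A=0, B=0, C=0, D=1, E=4, F=3, G=6, H=9) → (A=0, B=2, C=0, D=1, E=4, F=2, G=6, H=12)
step 4: fire t4:  (A=0, B=2, C=0, D=1, E=4, F=2, G=6, H=12) → (A=0, B=4, C=0, D=1, E=4, F=1, G=6, H=15)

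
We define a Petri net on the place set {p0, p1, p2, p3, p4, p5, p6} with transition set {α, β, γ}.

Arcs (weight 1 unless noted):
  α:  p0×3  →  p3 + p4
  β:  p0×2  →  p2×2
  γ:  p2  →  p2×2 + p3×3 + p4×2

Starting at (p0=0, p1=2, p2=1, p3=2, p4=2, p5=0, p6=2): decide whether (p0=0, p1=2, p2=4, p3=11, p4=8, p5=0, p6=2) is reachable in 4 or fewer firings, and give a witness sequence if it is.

YES — reachable via ⟨γ, γ, γ⟩ (3 firings)

step 1: fire γ:  (p0=0, p1=2, p2=1, p3=2, p4=2, p5=0, p6=2) → (p0=0, p1=2, p2=2, p3=5, p4=4, p5=0, p6=2)
step 2: fire γ:  (p0=0, p1=2, p2=2, p3=5, p4=4, p5=0, p6=2) → (p0=0, p1=2, p2=3, p3=8, p4=6, p5=0, p6=2)
step 3: fire γ:  (p0=0, p1=2, p2=3, p3=8, p4=6, p5=0, p6=2) → (p0=0, p1=2, p2=4, p3=11, p4=8, p5=0, p6=2)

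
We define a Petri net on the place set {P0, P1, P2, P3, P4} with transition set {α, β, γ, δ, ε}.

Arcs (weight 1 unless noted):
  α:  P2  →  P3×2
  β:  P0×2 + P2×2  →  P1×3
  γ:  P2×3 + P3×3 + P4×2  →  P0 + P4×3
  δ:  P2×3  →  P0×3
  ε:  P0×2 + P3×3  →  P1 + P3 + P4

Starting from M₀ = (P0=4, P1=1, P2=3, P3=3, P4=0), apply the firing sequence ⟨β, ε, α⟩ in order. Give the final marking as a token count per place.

step 1: fire β:  (P0=4, P1=1, P2=3, P3=3, P4=0) → (P0=2, P1=4, P2=1, P3=3, P4=0)
step 2: fire ε:  (P0=2, P1=4, P2=1, P3=3, P4=0) → (P0=0, P1=5, P2=1, P3=1, P4=1)
step 3: fire α:  (P0=0, P1=5, P2=1, P3=1, P4=1) → (P0=0, P1=5, P2=0, P3=3, P4=1)

(P0=0, P1=5, P2=0, P3=3, P4=1)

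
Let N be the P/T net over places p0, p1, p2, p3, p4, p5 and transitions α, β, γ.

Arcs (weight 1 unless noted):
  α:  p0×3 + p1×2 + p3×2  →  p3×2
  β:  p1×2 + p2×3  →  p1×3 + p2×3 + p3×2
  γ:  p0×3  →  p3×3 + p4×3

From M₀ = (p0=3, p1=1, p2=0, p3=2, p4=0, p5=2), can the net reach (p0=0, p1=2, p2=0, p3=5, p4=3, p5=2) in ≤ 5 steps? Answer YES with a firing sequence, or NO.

depth 0: 1 marking
depth 1: 2 markings reached so far
depth 2: 2 markings reached so far
(frontier empty at depth 2; search complete)
target is not among the 2 markings reachable within 5 steps

NO — not reachable within 5 firings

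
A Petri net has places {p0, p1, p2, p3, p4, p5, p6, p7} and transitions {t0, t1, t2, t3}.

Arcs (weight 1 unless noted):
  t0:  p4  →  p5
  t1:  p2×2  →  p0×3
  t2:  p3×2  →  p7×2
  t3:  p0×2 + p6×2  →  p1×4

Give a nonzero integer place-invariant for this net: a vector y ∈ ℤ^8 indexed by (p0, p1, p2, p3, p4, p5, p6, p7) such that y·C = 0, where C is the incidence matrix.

Incidence matrix C (rows=places, cols=transitions):
       t0   t1   t2   t3
   p0   0    3    0   -2
   p1   0    0    0    4
   p2   0   -2    0    0
   p3   0    0   -2    0
   p4  -1    0    0    0
   p5   1    0    0    0
   p6   0    0    0   -2
   p7   0    0    2    0

Candidate y = [2, 1, 3, 0, 0, 0, 0, 0]; check y·C column-wise:
  col t0: 2·0 + 1·0 + 3·0 + 0·-1 + 0·1 = 0
  col t1: 2·3 + 1·0 + 3·-2 = 0
  col t2: 2·0 + 1·0 + 3·0 + 0·-2 + 0·2 = 0
  col t3: 2·-2 + 1·4 + 3·0 + 0·-2 = 0

y = (p0:2, p1:1, p2:3, p3:0, p4:0, p5:0, p6:0, p7:0)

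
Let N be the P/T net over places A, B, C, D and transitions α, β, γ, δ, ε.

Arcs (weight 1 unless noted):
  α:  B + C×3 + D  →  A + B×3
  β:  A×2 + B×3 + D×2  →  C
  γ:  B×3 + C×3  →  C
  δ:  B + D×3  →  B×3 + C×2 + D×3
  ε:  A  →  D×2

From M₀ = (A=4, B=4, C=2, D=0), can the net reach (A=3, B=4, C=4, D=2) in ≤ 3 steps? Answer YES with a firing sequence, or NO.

NO — not reachable within 3 firings

depth 0: 1 marking
depth 1: 2 markings reached so far
depth 2: 4 markings reached so far
depth 3: 7 markings reached so far
target is not among the 7 markings reachable within 3 steps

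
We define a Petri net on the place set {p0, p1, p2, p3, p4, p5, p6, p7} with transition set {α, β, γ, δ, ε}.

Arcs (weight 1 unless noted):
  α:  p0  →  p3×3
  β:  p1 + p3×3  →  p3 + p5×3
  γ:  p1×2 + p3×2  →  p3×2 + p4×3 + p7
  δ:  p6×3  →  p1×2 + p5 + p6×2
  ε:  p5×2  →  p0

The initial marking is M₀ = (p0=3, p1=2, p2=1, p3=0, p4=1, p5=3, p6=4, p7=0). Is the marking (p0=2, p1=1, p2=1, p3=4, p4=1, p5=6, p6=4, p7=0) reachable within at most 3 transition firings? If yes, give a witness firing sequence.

depth 0: 1 marking
depth 1: 4 markings reached so far
depth 2: 11 markings reached so far
depth 3: 24 markings reached so far
target is not among the 24 markings reachable within 3 steps

NO — not reachable within 3 firings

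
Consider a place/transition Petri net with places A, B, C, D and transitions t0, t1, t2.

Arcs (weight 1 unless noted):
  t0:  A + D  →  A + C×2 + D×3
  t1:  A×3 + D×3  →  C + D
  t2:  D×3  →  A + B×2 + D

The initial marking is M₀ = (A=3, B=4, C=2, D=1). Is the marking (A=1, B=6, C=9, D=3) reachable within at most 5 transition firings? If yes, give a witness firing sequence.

YES — reachable via ⟨t0, t0, t0, t1, t2⟩ (5 firings)

step 1: fire t0:  (A=3, B=4, C=2, D=1) → (A=3, B=4, C=4, D=3)
step 2: fire t0:  (A=3, B=4, C=4, D=3) → (A=3, B=4, C=6, D=5)
step 3: fire t0:  (A=3, B=4, C=6, D=5) → (A=3, B=4, C=8, D=7)
step 4: fire t1:  (A=3, B=4, C=8, D=7) → (A=0, B=4, C=9, D=5)
step 5: fire t2:  (A=0, B=4, C=9, D=5) → (A=1, B=6, C=9, D=3)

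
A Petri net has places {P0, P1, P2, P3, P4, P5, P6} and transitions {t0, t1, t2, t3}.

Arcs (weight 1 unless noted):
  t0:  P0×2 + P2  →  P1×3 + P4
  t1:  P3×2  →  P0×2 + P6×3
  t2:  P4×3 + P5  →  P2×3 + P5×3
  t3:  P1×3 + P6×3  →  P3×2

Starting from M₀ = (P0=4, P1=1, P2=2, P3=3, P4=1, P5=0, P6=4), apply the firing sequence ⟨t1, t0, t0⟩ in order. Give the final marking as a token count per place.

step 1: fire t1:  (P0=4, P1=1, P2=2, P3=3, P4=1, P5=0, P6=4) → (P0=6, P1=1, P2=2, P3=1, P4=1, P5=0, P6=7)
step 2: fire t0:  (P0=6, P1=1, P2=2, P3=1, P4=1, P5=0, P6=7) → (P0=4, P1=4, P2=1, P3=1, P4=2, P5=0, P6=7)
step 3: fire t0:  (P0=4, P1=4, P2=1, P3=1, P4=2, P5=0, P6=7) → (P0=2, P1=7, P2=0, P3=1, P4=3, P5=0, P6=7)

(P0=2, P1=7, P2=0, P3=1, P4=3, P5=0, P6=7)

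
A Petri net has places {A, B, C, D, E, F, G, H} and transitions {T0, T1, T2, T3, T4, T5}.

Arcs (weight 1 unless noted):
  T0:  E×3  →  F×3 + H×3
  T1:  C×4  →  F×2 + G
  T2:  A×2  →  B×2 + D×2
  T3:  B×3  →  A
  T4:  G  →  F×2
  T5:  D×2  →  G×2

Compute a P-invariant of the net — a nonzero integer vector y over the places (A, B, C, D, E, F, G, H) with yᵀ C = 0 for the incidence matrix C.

y = (A:3, B:1, C:1, D:2, E:1, F:1, G:2, H:0)

Incidence matrix C (rows=places, cols=transitions):
       T0   T1   T2   T3   T4   T5
    A   0    0   -2    1    0    0
    B   0    0    2   -3    0    0
    C   0   -4    0    0    0    0
    D   0    0    2    0    0   -2
    E  -3    0    0    0    0    0
    F   3    2    0    0    2    0
    G   0    1    0    0   -1    2
    H   3    0    0    0    0    0

Candidate y = [3, 1, 1, 2, 1, 1, 2, 0]; check y·C column-wise:
  col T0: 3·0 + 1·0 + 1·0 + 2·0 + 1·-3 + 1·3 + 2·0 + 0·3 = 0
  col T1: 3·0 + 1·0 + 1·-4 + 2·0 + 1·0 + 1·2 + 2·1 = 0
  col T2: 3·-2 + 1·2 + 1·0 + 2·2 + 1·0 + 1·0 + 2·0 = 0
  col T3: 3·1 + 1·-3 + 1·0 + 2·0 + 1·0 + 1·0 + 2·0 = 0
  col T4: 3·0 + 1·0 + 1·0 + 2·0 + 1·0 + 1·2 + 2·-1 = 0
  col T5: 3·0 + 1·0 + 1·0 + 2·-2 + 1·0 + 1·0 + 2·2 = 0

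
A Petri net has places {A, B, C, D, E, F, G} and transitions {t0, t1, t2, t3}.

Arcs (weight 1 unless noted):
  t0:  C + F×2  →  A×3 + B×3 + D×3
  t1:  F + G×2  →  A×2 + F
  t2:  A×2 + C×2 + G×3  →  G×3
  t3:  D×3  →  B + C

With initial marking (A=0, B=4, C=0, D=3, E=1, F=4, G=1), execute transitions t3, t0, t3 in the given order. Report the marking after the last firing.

step 1: fire t3:  (A=0, B=4, C=0, D=3, E=1, F=4, G=1) → (A=0, B=5, C=1, D=0, E=1, F=4, G=1)
step 2: fire t0:  (A=0, B=5, C=1, D=0, E=1, F=4, G=1) → (A=3, B=8, C=0, D=3, E=1, F=2, G=1)
step 3: fire t3:  (A=3, B=8, C=0, D=3, E=1, F=2, G=1) → (A=3, B=9, C=1, D=0, E=1, F=2, G=1)

(A=3, B=9, C=1, D=0, E=1, F=2, G=1)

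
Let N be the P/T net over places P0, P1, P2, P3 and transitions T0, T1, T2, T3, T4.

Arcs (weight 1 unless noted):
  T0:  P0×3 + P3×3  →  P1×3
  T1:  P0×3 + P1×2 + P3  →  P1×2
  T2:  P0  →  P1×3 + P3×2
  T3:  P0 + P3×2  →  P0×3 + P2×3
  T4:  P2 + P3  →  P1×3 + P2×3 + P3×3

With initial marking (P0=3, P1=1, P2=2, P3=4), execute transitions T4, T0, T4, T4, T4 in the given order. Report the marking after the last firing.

(P0=0, P1=16, P2=10, P3=9)

step 1: fire T4:  (P0=3, P1=1, P2=2, P3=4) → (P0=3, P1=4, P2=4, P3=6)
step 2: fire T0:  (P0=3, P1=4, P2=4, P3=6) → (P0=0, P1=7, P2=4, P3=3)
step 3: fire T4:  (P0=0, P1=7, P2=4, P3=3) → (P0=0, P1=10, P2=6, P3=5)
step 4: fire T4:  (P0=0, P1=10, P2=6, P3=5) → (P0=0, P1=13, P2=8, P3=7)
step 5: fire T4:  (P0=0, P1=13, P2=8, P3=7) → (P0=0, P1=16, P2=10, P3=9)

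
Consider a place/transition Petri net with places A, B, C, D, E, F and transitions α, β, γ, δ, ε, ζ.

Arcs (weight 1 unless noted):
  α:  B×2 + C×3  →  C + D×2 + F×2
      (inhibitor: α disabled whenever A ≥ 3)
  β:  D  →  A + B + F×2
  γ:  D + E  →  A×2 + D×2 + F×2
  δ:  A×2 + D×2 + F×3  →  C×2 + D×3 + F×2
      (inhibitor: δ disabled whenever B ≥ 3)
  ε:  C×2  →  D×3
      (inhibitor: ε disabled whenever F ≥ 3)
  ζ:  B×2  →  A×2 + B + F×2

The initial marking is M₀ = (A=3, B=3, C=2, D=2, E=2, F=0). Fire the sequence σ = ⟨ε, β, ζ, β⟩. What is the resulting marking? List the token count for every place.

step 1: fire ε:  (A=3, B=3, C=2, D=2, E=2, F=0) → (A=3, B=3, C=0, D=5, E=2, F=0)
step 2: fire β:  (A=3, B=3, C=0, D=5, E=2, F=0) → (A=4, B=4, C=0, D=4, E=2, F=2)
step 3: fire ζ:  (A=4, B=4, C=0, D=4, E=2, F=2) → (A=6, B=3, C=0, D=4, E=2, F=4)
step 4: fire β:  (A=6, B=3, C=0, D=4, E=2, F=4) → (A=7, B=4, C=0, D=3, E=2, F=6)

(A=7, B=4, C=0, D=3, E=2, F=6)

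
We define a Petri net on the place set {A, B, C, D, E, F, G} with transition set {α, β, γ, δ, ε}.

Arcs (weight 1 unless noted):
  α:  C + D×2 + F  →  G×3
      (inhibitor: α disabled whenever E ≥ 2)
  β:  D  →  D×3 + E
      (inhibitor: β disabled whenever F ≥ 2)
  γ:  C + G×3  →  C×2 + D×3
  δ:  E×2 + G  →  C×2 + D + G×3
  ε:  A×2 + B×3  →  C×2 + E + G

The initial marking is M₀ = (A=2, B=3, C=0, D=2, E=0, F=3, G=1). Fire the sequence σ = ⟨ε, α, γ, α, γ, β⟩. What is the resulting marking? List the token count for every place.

(A=0, B=0, C=2, D=6, E=2, F=1, G=2)

step 1: fire ε:  (A=2, B=3, C=0, D=2, E=0, F=3, G=1) → (A=0, B=0, C=2, D=2, E=1, F=3, G=2)
step 2: fire α:  (A=0, B=0, C=2, D=2, E=1, F=3, G=2) → (A=0, B=0, C=1, D=0, E=1, F=2, G=5)
step 3: fire γ:  (A=0, B=0, C=1, D=0, E=1, F=2, G=5) → (A=0, B=0, C=2, D=3, E=1, F=2, G=2)
step 4: fire α:  (A=0, B=0, C=2, D=3, E=1, F=2, G=2) → (A=0, B=0, C=1, D=1, E=1, F=1, G=5)
step 5: fire γ:  (A=0, B=0, C=1, D=1, E=1, F=1, G=5) → (A=0, B=0, C=2, D=4, E=1, F=1, G=2)
step 6: fire β:  (A=0, B=0, C=2, D=4, E=1, F=1, G=2) → (A=0, B=0, C=2, D=6, E=2, F=1, G=2)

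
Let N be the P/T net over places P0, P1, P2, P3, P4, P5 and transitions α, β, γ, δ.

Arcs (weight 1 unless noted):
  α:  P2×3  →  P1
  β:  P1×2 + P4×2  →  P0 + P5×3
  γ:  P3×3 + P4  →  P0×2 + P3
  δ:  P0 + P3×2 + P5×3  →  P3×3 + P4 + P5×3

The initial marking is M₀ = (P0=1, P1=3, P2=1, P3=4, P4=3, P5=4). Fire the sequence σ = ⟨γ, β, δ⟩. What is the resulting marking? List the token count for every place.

(P0=3, P1=1, P2=1, P3=3, P4=1, P5=7)

step 1: fire γ:  (P0=1, P1=3, P2=1, P3=4, P4=3, P5=4) → (P0=3, P1=3, P2=1, P3=2, P4=2, P5=4)
step 2: fire β:  (P0=3, P1=3, P2=1, P3=2, P4=2, P5=4) → (P0=4, P1=1, P2=1, P3=2, P4=0, P5=7)
step 3: fire δ:  (P0=4, P1=1, P2=1, P3=2, P4=0, P5=7) → (P0=3, P1=1, P2=1, P3=3, P4=1, P5=7)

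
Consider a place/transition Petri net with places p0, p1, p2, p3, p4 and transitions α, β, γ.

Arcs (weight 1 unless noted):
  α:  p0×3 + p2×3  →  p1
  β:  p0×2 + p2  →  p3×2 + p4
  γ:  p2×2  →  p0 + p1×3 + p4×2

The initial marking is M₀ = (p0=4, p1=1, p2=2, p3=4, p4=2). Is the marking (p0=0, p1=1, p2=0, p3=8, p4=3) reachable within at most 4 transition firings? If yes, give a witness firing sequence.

NO — not reachable within 4 firings

depth 0: 1 marking
depth 1: 3 markings reached so far
depth 2: 4 markings reached so far
depth 3: 4 markings reached so far
(frontier empty at depth 3; search complete)
target is not among the 4 markings reachable within 4 steps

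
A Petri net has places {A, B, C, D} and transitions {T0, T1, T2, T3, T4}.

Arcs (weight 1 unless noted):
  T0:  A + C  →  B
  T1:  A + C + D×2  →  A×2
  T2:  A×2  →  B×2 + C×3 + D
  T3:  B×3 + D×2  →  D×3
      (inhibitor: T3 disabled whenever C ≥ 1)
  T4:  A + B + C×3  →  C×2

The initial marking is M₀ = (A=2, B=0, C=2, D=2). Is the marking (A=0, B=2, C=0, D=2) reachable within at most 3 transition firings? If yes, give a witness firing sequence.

YES — reachable via ⟨T0, T0⟩ (2 firings)

step 1: fire T0:  (A=2, B=0, C=2, D=2) → (A=1, B=1, C=1, D=2)
step 2: fire T0:  (A=1, B=1, C=1, D=2) → (A=0, B=2, C=0, D=2)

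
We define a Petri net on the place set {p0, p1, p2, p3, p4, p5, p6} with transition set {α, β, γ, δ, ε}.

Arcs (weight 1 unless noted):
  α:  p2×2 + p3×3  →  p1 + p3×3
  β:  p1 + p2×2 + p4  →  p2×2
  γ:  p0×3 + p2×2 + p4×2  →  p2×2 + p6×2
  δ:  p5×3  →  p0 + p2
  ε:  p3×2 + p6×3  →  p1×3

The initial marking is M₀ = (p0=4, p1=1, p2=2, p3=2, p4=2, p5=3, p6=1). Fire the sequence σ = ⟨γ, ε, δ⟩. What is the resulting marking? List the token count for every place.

step 1: fire γ:  (p0=4, p1=1, p2=2, p3=2, p4=2, p5=3, p6=1) → (p0=1, p1=1, p2=2, p3=2, p4=0, p5=3, p6=3)
step 2: fire ε:  (p0=1, p1=1, p2=2, p3=2, p4=0, p5=3, p6=3) → (p0=1, p1=4, p2=2, p3=0, p4=0, p5=3, p6=0)
step 3: fire δ:  (p0=1, p1=4, p2=2, p3=0, p4=0, p5=3, p6=0) → (p0=2, p1=4, p2=3, p3=0, p4=0, p5=0, p6=0)

(p0=2, p1=4, p2=3, p3=0, p4=0, p5=0, p6=0)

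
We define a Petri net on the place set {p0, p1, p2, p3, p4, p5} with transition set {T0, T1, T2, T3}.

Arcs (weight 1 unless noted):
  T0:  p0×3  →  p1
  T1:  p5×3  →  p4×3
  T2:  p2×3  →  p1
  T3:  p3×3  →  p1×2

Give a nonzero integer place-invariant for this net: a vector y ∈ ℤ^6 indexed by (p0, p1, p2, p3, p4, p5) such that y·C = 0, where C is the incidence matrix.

Incidence matrix C (rows=places, cols=transitions):
       T0   T1   T2   T3
   p0  -3    0    0    0
   p1   1    0    1    2
   p2   0    0   -3    0
   p3   0    0    0   -3
   p4   0    3    0    0
   p5   0   -3    0    0

Candidate y = [1, 3, 1, 2, 0, 0]; check y·C column-wise:
  col T0: 1·-3 + 3·1 + 1·0 + 2·0 = 0
  col T1: 1·0 + 3·0 + 1·0 + 2·0 + 0·3 + 0·-3 = 0
  col T2: 1·0 + 3·1 + 1·-3 + 2·0 = 0
  col T3: 1·0 + 3·2 + 1·0 + 2·-3 = 0

y = (p0:1, p1:3, p2:1, p3:2, p4:0, p5:0)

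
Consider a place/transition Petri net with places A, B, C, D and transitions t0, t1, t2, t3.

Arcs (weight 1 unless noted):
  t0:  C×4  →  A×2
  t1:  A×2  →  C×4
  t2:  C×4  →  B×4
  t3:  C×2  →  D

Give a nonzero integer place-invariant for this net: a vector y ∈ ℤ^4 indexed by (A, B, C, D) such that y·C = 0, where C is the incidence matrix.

Incidence matrix C (rows=places, cols=transitions):
       t0   t1   t2   t3
    A   2   -2    0    0
    B   0    0    4    0
    C  -4    4   -4   -2
    D   0    0    0    1

Candidate y = [2, 1, 1, 2]; check y·C column-wise:
  col t0: 2·2 + 1·0 + 1·-4 + 2·0 = 0
  col t1: 2·-2 + 1·0 + 1·4 + 2·0 = 0
  col t2: 2·0 + 1·4 + 1·-4 + 2·0 = 0
  col t3: 2·0 + 1·0 + 1·-2 + 2·1 = 0

y = (A:2, B:1, C:1, D:2)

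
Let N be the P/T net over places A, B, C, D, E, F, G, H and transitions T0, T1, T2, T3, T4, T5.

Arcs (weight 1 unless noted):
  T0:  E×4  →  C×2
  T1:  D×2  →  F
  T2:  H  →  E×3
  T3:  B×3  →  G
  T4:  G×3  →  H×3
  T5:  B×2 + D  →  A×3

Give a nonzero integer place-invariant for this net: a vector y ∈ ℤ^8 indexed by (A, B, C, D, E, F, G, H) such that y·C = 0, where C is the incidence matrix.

Incidence matrix C (rows=places, cols=transitions):
       T0   T1   T2   T3   T4   T5
    A   0    0    0    0    0    3
    B   0    0    0   -3    0   -2
    C   2    0    0    0    0    0
    D   0   -2    0    0    0   -1
    E  -4    0    3    0    0    0
    F   0    1    0    0    0    0
    G   0    0    0    1   -3    0
    H   0    0   -1    0    3    0

Candidate y = [1, 0, 0, 3, 0, 6, 0, 0]; check y·C column-wise:
  col T0: 1·0 + 0·2 + 3·0 + 0·-4 + 6·0 = 0
  col T1: 1·0 + 3·-2 + 6·1 = 0
  col T2: 1·0 + 3·0 + 0·3 + 6·0 + 0·-1 = 0
  col T3: 1·0 + 0·-3 + 3·0 + 6·0 + 0·1 = 0
  col T4: 1·0 + 3·0 + 6·0 + 0·-3 + 0·3 = 0
  col T5: 1·3 + 0·-2 + 3·-1 + 6·0 = 0

y = (A:1, B:0, C:0, D:3, E:0, F:6, G:0, H:0)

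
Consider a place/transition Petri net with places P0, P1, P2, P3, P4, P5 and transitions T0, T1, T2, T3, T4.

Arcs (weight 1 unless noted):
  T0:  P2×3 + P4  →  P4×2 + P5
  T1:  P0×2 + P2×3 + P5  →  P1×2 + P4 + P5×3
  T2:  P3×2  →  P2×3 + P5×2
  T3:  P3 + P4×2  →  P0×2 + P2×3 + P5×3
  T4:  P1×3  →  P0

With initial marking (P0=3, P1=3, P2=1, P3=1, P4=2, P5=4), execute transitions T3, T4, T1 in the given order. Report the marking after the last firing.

(P0=4, P1=2, P2=1, P3=0, P4=1, P5=9)

step 1: fire T3:  (P0=3, P1=3, P2=1, P3=1, P4=2, P5=4) → (P0=5, P1=3, P2=4, P3=0, P4=0, P5=7)
step 2: fire T4:  (P0=5, P1=3, P2=4, P3=0, P4=0, P5=7) → (P0=6, P1=0, P2=4, P3=0, P4=0, P5=7)
step 3: fire T1:  (P0=6, P1=0, P2=4, P3=0, P4=0, P5=7) → (P0=4, P1=2, P2=1, P3=0, P4=1, P5=9)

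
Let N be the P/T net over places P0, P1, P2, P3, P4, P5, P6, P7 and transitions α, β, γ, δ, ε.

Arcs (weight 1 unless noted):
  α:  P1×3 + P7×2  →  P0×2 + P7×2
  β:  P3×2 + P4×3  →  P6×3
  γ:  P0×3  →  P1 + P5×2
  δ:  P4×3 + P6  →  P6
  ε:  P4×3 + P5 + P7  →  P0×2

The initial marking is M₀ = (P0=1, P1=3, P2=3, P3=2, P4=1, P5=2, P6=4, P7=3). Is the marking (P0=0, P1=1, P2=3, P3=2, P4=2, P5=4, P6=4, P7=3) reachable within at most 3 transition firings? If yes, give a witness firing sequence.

NO — not reachable within 3 firings

depth 0: 1 marking
depth 1: 2 markings reached so far
depth 2: 3 markings reached so far
depth 3: 3 markings reached so far
(frontier empty at depth 3; search complete)
target is not among the 3 markings reachable within 3 steps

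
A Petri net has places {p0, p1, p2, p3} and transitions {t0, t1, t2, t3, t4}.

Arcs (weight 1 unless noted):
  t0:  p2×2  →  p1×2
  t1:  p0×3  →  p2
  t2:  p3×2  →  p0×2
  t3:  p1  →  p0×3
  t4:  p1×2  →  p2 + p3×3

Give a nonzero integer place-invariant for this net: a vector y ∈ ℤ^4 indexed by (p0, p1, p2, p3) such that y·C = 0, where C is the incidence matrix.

Incidence matrix C (rows=places, cols=transitions):
       t0   t1   t2   t3   t4
   p0   0   -3    2    3    0
   p1   2    0    0   -1   -2
   p2  -2    1    0    0    1
   p3   0    0   -2    0    3

Candidate y = [1, 3, 3, 1]; check y·C column-wise:
  col t0: 1·0 + 3·2 + 3·-2 + 1·0 = 0
  col t1: 1·-3 + 3·0 + 3·1 + 1·0 = 0
  col t2: 1·2 + 3·0 + 3·0 + 1·-2 = 0
  col t3: 1·3 + 3·-1 + 3·0 + 1·0 = 0
  col t4: 1·0 + 3·-2 + 3·1 + 1·3 = 0

y = (p0:1, p1:3, p2:3, p3:1)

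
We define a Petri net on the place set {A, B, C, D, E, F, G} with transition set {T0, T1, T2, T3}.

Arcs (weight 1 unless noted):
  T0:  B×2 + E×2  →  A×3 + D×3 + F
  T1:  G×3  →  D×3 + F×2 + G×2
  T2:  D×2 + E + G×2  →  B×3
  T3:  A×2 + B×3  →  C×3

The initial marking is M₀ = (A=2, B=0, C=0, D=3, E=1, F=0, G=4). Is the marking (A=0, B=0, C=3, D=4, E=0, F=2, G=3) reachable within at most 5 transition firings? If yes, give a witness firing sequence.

depth 0: 1 marking
depth 1: 3 markings reached so far
depth 2: 6 markings reached so far
depth 3: 8 markings reached so far
depth 4: 9 markings reached so far
depth 5: 9 markings reached so far
(frontier empty at depth 5; search complete)
target is not among the 9 markings reachable within 5 steps

NO — not reachable within 5 firings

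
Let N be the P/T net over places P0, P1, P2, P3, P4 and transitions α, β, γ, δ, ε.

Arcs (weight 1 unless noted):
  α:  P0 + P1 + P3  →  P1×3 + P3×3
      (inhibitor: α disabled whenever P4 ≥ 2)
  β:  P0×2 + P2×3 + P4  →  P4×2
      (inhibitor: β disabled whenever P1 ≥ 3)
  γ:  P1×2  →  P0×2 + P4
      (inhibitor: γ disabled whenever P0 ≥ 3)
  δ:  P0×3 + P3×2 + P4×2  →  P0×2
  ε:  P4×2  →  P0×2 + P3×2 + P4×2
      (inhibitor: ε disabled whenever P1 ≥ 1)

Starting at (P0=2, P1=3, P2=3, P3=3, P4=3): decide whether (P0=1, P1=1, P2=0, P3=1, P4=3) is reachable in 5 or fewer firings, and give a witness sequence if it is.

step 1: fire γ:  (P0=2, P1=3, P2=3, P3=3, P4=3) → (P0=4, P1=1, P2=3, P3=3, P4=4)
step 2: fire δ:  (P0=4, P1=1, P2=3, P3=3, P4=4) → (P0=3, P1=1, P2=3, P3=1, P4=2)
step 3: fire β:  (P0=3, P1=1, P2=3, P3=1, P4=2) → (P0=1, P1=1, P2=0, P3=1, P4=3)

YES — reachable via ⟨γ, δ, β⟩ (3 firings)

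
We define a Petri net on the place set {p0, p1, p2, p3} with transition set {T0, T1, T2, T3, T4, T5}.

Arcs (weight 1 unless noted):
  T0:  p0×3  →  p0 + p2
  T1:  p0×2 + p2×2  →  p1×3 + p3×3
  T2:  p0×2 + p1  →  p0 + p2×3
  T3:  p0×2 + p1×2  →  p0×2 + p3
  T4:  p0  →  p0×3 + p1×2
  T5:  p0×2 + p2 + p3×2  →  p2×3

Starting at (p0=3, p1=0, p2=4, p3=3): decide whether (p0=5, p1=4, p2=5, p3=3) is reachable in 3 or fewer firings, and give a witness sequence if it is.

YES — reachable via ⟨T0, T4, T4⟩ (3 firings)

step 1: fire T0:  (p0=3, p1=0, p2=4, p3=3) → (p0=1, p1=0, p2=5, p3=3)
step 2: fire T4:  (p0=1, p1=0, p2=5, p3=3) → (p0=3, p1=2, p2=5, p3=3)
step 3: fire T4:  (p0=3, p1=2, p2=5, p3=3) → (p0=5, p1=4, p2=5, p3=3)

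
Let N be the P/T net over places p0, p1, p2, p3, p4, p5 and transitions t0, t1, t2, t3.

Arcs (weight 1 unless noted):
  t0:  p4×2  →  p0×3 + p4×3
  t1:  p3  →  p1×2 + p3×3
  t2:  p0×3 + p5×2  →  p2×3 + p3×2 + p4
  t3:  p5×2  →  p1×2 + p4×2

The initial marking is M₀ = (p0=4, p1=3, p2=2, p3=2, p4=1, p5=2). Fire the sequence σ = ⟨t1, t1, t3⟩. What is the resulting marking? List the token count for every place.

step 1: fire t1:  (p0=4, p1=3, p2=2, p3=2, p4=1, p5=2) → (p0=4, p1=5, p2=2, p3=4, p4=1, p5=2)
step 2: fire t1:  (p0=4, p1=5, p2=2, p3=4, p4=1, p5=2) → (p0=4, p1=7, p2=2, p3=6, p4=1, p5=2)
step 3: fire t3:  (p0=4, p1=7, p2=2, p3=6, p4=1, p5=2) → (p0=4, p1=9, p2=2, p3=6, p4=3, p5=0)

(p0=4, p1=9, p2=2, p3=6, p4=3, p5=0)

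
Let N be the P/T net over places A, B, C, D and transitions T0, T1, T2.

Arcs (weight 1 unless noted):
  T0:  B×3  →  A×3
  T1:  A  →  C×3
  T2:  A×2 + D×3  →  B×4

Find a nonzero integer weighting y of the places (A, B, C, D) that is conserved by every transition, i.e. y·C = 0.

Incidence matrix C (rows=places, cols=transitions):
       T0   T1   T2
    A   3   -1   -2
    B  -3    0    4
    C   0    3    0
    D   0    0   -3

Candidate y = [3, 3, 1, 2]; check y·C column-wise:
  col T0: 3·3 + 3·-3 + 1·0 + 2·0 = 0
  col T1: 3·-1 + 3·0 + 1·3 + 2·0 = 0
  col T2: 3·-2 + 3·4 + 1·0 + 2·-3 = 0

y = (A:3, B:3, C:1, D:2)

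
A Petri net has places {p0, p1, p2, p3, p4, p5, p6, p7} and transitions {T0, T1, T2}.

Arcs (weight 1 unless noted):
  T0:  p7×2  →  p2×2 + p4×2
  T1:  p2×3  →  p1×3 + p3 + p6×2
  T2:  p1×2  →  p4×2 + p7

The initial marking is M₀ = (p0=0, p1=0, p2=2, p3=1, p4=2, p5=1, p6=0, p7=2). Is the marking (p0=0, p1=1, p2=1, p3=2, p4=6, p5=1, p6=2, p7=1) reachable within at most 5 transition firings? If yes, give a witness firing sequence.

YES — reachable via ⟨T0, T1, T2⟩ (3 firings)

step 1: fire T0:  (p0=0, p1=0, p2=2, p3=1, p4=2, p5=1, p6=0, p7=2) → (p0=0, p1=0, p2=4, p3=1, p4=4, p5=1, p6=0, p7=0)
step 2: fire T1:  (p0=0, p1=0, p2=4, p3=1, p4=4, p5=1, p6=0, p7=0) → (p0=0, p1=3, p2=1, p3=2, p4=4, p5=1, p6=2, p7=0)
step 3: fire T2:  (p0=0, p1=3, p2=1, p3=2, p4=4, p5=1, p6=2, p7=0) → (p0=0, p1=1, p2=1, p3=2, p4=6, p5=1, p6=2, p7=1)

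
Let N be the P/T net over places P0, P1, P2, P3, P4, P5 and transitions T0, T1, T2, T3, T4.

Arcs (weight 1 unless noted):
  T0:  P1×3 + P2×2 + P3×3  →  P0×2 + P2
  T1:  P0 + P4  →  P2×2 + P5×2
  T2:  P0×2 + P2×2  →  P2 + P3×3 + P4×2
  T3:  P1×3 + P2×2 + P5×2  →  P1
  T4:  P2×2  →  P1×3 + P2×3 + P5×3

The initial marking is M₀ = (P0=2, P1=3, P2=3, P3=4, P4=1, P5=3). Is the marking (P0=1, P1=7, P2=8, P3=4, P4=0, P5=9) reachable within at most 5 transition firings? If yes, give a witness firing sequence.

NO — not reachable within 5 firings

depth 0: 1 marking
depth 1: 6 markings reached so far
depth 2: 15 markings reached so far
depth 3: 27 markings reached so far
depth 4: 45 markings reached so far
depth 5: 67 markings reached so far
target is not among the 67 markings reachable within 5 steps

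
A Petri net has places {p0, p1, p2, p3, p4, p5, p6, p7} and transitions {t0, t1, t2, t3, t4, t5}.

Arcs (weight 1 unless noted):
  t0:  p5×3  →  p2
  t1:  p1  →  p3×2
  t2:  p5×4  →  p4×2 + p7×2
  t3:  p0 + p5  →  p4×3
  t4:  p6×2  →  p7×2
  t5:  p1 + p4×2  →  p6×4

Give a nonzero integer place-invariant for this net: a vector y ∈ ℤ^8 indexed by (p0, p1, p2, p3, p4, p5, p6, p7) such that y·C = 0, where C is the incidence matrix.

Incidence matrix C (rows=places, cols=transitions):
       t0   t1   t2   t3   t4   t5
   p0   0    0    0   -1    0    0
   p1   0   -1    0    0    0   -1
   p2   1    0    0    0    0    0
   p3   0    2    0    0    0    0
   p4   0    0    2    3    0   -2
   p5  -3    0   -4   -1    0    0
   p6   0    0    0    0   -2    4
   p7   0    0    2    0    2    0

Candidate y = [5, -4, 3, -2, 2, 1, 0, 0]; check y·C column-wise:
  col t0: 5·0 + -4·0 + 3·1 + -2·0 + 2·0 + 1·-3 = 0
  col t1: 5·0 + -4·-1 + 3·0 + -2·2 + 2·0 + 1·0 = 0
  col t2: 5·0 + -4·0 + 3·0 + -2·0 + 2·2 + 1·-4 + 0·2 = 0
  col t3: 5·-1 + -4·0 + 3·0 + -2·0 + 2·3 + 1·-1 = 0
  col t4: 5·0 + -4·0 + 3·0 + -2·0 + 2·0 + 1·0 + 0·-2 + 0·2 = 0
  col t5: 5·0 + -4·-1 + 3·0 + -2·0 + 2·-2 + 1·0 + 0·4 = 0

y = (p0:5, p1:-4, p2:3, p3:-2, p4:2, p5:1, p6:0, p7:0)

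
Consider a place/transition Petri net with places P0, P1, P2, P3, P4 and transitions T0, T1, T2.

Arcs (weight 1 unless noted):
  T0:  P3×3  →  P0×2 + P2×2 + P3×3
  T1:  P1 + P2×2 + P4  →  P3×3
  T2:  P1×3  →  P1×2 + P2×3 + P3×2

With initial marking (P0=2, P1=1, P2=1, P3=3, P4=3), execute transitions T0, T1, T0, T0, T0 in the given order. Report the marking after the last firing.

step 1: fire T0:  (P0=2, P1=1, P2=1, P3=3, P4=3) → (P0=4, P1=1, P2=3, P3=3, P4=3)
step 2: fire T1:  (P0=4, P1=1, P2=3, P3=3, P4=3) → (P0=4, P1=0, P2=1, P3=6, P4=2)
step 3: fire T0:  (P0=4, P1=0, P2=1, P3=6, P4=2) → (P0=6, P1=0, P2=3, P3=6, P4=2)
step 4: fire T0:  (P0=6, P1=0, P2=3, P3=6, P4=2) → (P0=8, P1=0, P2=5, P3=6, P4=2)
step 5: fire T0:  (P0=8, P1=0, P2=5, P3=6, P4=2) → (P0=10, P1=0, P2=7, P3=6, P4=2)

(P0=10, P1=0, P2=7, P3=6, P4=2)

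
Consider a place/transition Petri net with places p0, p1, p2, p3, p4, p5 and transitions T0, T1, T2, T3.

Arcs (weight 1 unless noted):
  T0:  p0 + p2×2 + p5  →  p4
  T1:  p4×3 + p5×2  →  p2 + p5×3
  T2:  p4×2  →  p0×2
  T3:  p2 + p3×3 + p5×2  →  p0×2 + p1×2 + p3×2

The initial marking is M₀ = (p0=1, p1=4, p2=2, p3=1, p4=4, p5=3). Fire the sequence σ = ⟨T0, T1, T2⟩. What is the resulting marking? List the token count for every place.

step 1: fire T0:  (p0=1, p1=4, p2=2, p3=1, p4=4, p5=3) → (p0=0, p1=4, p2=0, p3=1, p4=5, p5=2)
step 2: fire T1:  (p0=0, p1=4, p2=0, p3=1, p4=5, p5=2) → (p0=0, p1=4, p2=1, p3=1, p4=2, p5=3)
step 3: fire T2:  (p0=0, p1=4, p2=1, p3=1, p4=2, p5=3) → (p0=2, p1=4, p2=1, p3=1, p4=0, p5=3)

(p0=2, p1=4, p2=1, p3=1, p4=0, p5=3)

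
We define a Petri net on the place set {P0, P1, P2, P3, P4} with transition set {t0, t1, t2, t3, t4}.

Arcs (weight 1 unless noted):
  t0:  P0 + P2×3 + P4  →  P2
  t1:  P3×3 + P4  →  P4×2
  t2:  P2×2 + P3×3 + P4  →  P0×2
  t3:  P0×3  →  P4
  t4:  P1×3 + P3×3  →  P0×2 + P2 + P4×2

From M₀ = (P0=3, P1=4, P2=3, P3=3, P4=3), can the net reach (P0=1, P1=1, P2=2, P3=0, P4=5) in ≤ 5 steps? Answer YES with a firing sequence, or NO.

YES — reachable via ⟨t0, t4, t3⟩ (3 firings)

step 1: fire t0:  (P0=3, P1=4, P2=3, P3=3, P4=3) → (P0=2, P1=4, P2=1, P3=3, P4=2)
step 2: fire t4:  (P0=2, P1=4, P2=1, P3=3, P4=2) → (P0=4, P1=1, P2=2, P3=0, P4=4)
step 3: fire t3:  (P0=4, P1=1, P2=2, P3=0, P4=4) → (P0=1, P1=1, P2=2, P3=0, P4=5)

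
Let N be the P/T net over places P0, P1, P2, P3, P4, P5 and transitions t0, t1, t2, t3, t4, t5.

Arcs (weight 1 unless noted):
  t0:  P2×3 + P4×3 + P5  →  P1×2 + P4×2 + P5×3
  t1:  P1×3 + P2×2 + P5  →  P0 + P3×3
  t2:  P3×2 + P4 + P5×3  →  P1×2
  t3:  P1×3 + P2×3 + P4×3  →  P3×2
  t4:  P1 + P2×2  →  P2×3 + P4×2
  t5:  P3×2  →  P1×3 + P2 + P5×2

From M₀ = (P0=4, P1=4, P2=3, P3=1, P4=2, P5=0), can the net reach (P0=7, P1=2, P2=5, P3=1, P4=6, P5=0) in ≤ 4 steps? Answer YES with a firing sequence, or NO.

depth 0: 1 marking
depth 1: 2 markings reached so far
depth 2: 4 markings reached so far
depth 3: 6 markings reached so far
depth 4: 9 markings reached so far
target is not among the 9 markings reachable within 4 steps

NO — not reachable within 4 firings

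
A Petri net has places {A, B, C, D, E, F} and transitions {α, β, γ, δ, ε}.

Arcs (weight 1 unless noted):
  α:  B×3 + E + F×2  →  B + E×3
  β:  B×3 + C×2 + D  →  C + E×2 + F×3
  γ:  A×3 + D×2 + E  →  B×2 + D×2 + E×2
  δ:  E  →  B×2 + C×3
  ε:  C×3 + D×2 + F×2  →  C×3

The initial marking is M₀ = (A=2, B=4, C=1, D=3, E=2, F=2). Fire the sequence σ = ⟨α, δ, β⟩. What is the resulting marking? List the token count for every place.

step 1: fire α:  (A=2, B=4, C=1, D=3, E=2, F=2) → (A=2, B=2, C=1, D=3, E=4, F=0)
step 2: fire δ:  (A=2, B=2, C=1, D=3, E=4, F=0) → (A=2, B=4, C=4, D=3, E=3, F=0)
step 3: fire β:  (A=2, B=4, C=4, D=3, E=3, F=0) → (A=2, B=1, C=3, D=2, E=5, F=3)

(A=2, B=1, C=3, D=2, E=5, F=3)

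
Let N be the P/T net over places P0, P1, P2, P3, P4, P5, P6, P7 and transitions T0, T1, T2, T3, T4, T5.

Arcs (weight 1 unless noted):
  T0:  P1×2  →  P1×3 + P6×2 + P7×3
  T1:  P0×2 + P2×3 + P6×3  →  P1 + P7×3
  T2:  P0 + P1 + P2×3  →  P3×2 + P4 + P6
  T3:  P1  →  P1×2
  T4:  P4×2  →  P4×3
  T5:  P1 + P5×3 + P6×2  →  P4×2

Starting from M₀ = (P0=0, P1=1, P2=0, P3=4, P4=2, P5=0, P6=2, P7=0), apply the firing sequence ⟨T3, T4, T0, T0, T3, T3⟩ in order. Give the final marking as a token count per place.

step 1: fire T3:  (P0=0, P1=1, P2=0, P3=4, P4=2, P5=0, P6=2, P7=0) → (P0=0, P1=2, P2=0, P3=4, P4=2, P5=0, P6=2, P7=0)
step 2: fire T4:  (P0=0, P1=2, P2=0, P3=4, P4=2, P5=0, P6=2, P7=0) → (P0=0, P1=2, P2=0, P3=4, P4=3, P5=0, P6=2, P7=0)
step 3: fire T0:  (P0=0, P1=2, P2=0, P3=4, P4=3, P5=0, P6=2, P7=0) → (P0=0, P1=3, P2=0, P3=4, P4=3, P5=0, P6=4, P7=3)
step 4: fire T0:  (P0=0, P1=3, P2=0, P3=4, P4=3, P5=0, P6=4, P7=3) → (P0=0, P1=4, P2=0, P3=4, P4=3, P5=0, P6=6, P7=6)
step 5: fire T3:  (P0=0, P1=4, P2=0, P3=4, P4=3, P5=0, P6=6, P7=6) → (P0=0, P1=5, P2=0, P3=4, P4=3, P5=0, P6=6, P7=6)
step 6: fire T3:  (P0=0, P1=5, P2=0, P3=4, P4=3, P5=0, P6=6, P7=6) → (P0=0, P1=6, P2=0, P3=4, P4=3, P5=0, P6=6, P7=6)

(P0=0, P1=6, P2=0, P3=4, P4=3, P5=0, P6=6, P7=6)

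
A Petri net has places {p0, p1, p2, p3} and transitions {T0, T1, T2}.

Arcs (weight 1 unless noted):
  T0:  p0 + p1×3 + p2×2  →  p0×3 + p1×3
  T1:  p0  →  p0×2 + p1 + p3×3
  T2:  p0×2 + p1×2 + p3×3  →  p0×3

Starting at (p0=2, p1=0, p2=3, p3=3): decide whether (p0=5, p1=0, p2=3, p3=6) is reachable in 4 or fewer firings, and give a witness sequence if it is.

step 1: fire T1:  (p0=2, p1=0, p2=3, p3=3) → (p0=3, p1=1, p2=3, p3=6)
step 2: fire T1:  (p0=3, p1=1, p2=3, p3=6) → (p0=4, p1=2, p2=3, p3=9)
step 3: fire T2:  (p0=4, p1=2, p2=3, p3=9) → (p0=5, p1=0, p2=3, p3=6)

YES — reachable via ⟨T1, T1, T2⟩ (3 firings)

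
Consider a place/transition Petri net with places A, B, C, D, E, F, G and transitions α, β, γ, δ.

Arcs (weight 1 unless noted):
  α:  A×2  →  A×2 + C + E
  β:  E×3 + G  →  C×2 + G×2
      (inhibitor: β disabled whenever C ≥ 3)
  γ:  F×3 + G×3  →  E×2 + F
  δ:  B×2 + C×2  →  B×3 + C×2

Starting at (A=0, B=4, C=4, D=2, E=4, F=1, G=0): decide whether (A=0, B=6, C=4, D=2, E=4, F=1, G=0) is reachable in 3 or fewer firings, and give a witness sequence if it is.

step 1: fire δ:  (A=0, B=4, C=4, D=2, E=4, F=1, G=0) → (A=0, B=5, C=4, D=2, E=4, F=1, G=0)
step 2: fire δ:  (A=0, B=5, C=4, D=2, E=4, F=1, G=0) → (A=0, B=6, C=4, D=2, E=4, F=1, G=0)

YES — reachable via ⟨δ, δ⟩ (2 firings)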